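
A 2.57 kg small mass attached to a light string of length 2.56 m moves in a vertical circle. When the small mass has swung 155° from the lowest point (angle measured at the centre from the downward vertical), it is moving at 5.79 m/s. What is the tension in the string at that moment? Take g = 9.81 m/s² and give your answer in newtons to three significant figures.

10.8 N

Take the radial direction toward the centre of the circle as positive. The component of the weight along the string toward the centre is −mg cos φ (φ measured from the bottom), so Newton's second law along the string gives T − mg cos φ = m v²/r.
cos 155° = -0.9063, so T = m(v²/r + g cos φ) = 2.57 × ((5.79)²/2.56 + 9.81 × -0.9063) = 2.57 × (13.10 + (-8.891)) = 2.57 × 4.204 = 10.81 N.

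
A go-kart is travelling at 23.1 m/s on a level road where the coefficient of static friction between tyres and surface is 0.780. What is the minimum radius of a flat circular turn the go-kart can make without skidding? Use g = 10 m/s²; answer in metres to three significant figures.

68.4 m

At the limit, μ_s m g = m v²/r, so r_min = v²/(μ_s g) = (23.1)²/(0.780 × 10.0) = 533.6/7.800 = 68.41 m.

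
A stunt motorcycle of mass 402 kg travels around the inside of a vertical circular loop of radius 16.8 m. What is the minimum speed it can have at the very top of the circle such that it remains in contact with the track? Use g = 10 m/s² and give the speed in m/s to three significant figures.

At the top, both weight mg and N point toward the centre: N + mg = mv²/r.
At minimum speed N → 0, so mg = mv_min²/r ⇒ v_min = √(g r) = √(10.0 × 16.8) = 12.96 m/s.

13.0 m/s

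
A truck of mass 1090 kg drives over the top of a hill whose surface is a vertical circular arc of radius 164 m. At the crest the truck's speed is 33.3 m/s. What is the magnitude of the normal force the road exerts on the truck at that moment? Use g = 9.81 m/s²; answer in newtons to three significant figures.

3320 N

At the crest the centripetal acceleration points downward (toward the centre of the arc), so mg − N = mv²/r.
N = m(g − v²/r) = 1090 × (9.81 − (33.3)²/164) = 1090 × (9.81 − 6.762) = 1090 × 3.048 = 3323 N.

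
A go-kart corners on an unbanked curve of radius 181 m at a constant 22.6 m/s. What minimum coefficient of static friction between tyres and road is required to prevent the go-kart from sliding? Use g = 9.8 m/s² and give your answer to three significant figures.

Friction provides the centripetal force: μ_s m g = m v²/r, so μ_s = v²/(g r) = (22.60)²/(9.8 × 181) = 510.8/1774 = 0.2879.

0.288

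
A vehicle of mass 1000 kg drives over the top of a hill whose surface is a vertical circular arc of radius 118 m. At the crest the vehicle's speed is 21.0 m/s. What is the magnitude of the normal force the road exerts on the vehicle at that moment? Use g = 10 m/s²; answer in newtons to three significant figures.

6260 N

At the crest the centripetal acceleration points downward (toward the centre of the arc), so mg − N = mv²/r.
N = m(g − v²/r) = 1000 × (10.0 − (21.0)²/118) = 1000 × (10.0 − 3.737) = 1000 × 6.263 = 6263 N.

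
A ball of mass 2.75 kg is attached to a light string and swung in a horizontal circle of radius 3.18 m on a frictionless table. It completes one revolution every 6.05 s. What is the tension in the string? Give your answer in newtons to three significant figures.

v = 2πr/T = 2π × 3.18/6.05 = 3.303 m/s.
The tension is the only horizontal force, so it supplies the full centripetal force: T = m v²/r = 2.75 × (3.303)²/3.18 = 2.75 × 10.91/3.18 = 9.432 N.

9.43 N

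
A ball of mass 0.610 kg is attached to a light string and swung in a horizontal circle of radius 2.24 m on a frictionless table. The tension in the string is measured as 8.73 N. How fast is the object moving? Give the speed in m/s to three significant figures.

T = m v²/r ⇒ v = √(T r / m) = √(8.73 × 2.24 / 0.610) = √32.06 = 5.662 m/s.

5.66 m/s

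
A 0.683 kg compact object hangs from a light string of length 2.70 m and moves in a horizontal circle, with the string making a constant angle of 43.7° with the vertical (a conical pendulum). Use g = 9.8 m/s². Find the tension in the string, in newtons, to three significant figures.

Vertically the bob has no acceleration, so T cosθ = mg.
T = mg/cosθ = 0.683 × 9.8 / cos 43.7° = 6.693/0.7230 = 9.258 N.

9.26 N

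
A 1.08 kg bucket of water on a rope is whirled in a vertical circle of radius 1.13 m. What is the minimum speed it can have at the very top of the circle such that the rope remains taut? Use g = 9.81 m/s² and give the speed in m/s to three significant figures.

At the top, both weight mg and T point toward the centre: T + mg = mv²/r.
At minimum speed T → 0, so mg = mv_min²/r ⇒ v_min = √(g r) = √(9.81 × 1.13) = 3.329 m/s.

3.33 m/s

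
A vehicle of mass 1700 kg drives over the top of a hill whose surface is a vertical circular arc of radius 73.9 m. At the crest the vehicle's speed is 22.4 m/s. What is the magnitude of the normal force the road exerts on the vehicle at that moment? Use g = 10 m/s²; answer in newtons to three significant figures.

5460 N

At the crest the centripetal acceleration points downward (toward the centre of the arc), so mg − N = mv²/r.
N = m(g − v²/r) = 1700 × (10.0 − (22.4)²/73.9) = 1700 × (10.0 − 6.790) = 1700 × 3.210 = 5457 N.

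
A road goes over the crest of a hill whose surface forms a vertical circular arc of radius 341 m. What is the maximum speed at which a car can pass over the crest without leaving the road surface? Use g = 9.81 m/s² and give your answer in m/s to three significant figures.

At the crest the centre of the circle is below the car, so the net downward (centripetal) force is mg − N = mv²/r.
The car leaves the road when N → 0, giving v_max = √(g r) = √(9.81 × 341) = 57.84 m/s.

57.8 m/s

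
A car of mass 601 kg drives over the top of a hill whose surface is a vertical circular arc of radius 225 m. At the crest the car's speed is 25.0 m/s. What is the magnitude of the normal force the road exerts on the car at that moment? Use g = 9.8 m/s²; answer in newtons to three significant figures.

At the crest the centripetal acceleration points downward (toward the centre of the arc), so mg − N = mv²/r.
N = m(g − v²/r) = 601 × (9.8 − (25.0)²/225) = 601 × (9.8 − 2.778) = 601 × 7.022 = 4220 N.

4220 N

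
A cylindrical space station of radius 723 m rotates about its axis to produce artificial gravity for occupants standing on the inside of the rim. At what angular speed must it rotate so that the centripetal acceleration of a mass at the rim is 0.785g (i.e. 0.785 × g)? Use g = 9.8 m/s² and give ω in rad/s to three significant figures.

Centripetal acceleration a_c = ω²r. Setting ω²r = 0.785g:
ω = √(0.785g / r) = √(0.785 × 9.8 / 723) = √0.01064 = 0.1032 rad/s.

0.103 rad/s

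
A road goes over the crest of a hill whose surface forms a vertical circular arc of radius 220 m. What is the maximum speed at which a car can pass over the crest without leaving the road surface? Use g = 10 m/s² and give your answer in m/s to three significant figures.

At the crest the centre of the circle is below the car, so the net downward (centripetal) force is mg − N = mv²/r.
The car leaves the road when N → 0, giving v_max = √(g r) = √(10.0 × 220) = 46.90 m/s.

46.9 m/s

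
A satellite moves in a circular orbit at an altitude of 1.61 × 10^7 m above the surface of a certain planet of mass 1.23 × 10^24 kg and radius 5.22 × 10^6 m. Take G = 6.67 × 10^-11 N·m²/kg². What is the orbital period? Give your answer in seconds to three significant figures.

68300 s

r = R + h = 5.22 × 10^6 + 1.61 × 10^7 = 2.132 × 10^7 m. Gravity provides the centripetal force: G M m / r² = m v² / r ⇒ v = √(GM/r) = 1962 m/s.
T = 2πr/v = 2π × 2.132 × 10^7 / 1962 = 68290 s.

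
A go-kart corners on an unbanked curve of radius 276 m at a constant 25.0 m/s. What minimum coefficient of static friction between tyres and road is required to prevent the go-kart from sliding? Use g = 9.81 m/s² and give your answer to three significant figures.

0.231

Friction provides the centripetal force: μ_s m g = m v²/r, so μ_s = v²/(g r) = (25.00)²/(9.81 × 276) = 625.0/2708 = 0.2308.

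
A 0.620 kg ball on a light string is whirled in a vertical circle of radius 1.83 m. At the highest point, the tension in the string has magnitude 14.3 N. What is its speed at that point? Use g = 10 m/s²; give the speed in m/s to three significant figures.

7.78 m/s

At the top, T + mg = mv²/r, so v = √(r(T/m + g)) = √(1.83 × (14.3/0.620 + 10.0)) = √(1.83 × 33.06) = √60.51 = 7.779 m/s.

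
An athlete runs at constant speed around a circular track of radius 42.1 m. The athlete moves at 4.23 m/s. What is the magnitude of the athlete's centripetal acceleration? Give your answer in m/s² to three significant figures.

0.425 m/s²

a_c = v²/r = (4.230)²/42.1 = 17.89/42.1 = 0.4250 m/s².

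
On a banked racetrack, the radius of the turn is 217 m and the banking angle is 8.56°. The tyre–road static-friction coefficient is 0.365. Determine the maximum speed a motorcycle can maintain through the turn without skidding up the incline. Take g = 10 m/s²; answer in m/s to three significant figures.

34.4 m/s

At the maximum speed, friction acts down the slope at its limiting value f = μN. Radially (horizontal, toward centre): N sinθ + μN cosθ = mv²/r. Vertically: N cosθ − μN sinθ = mg.
Dividing: v² = r g (sinθ + μcosθ)/(cosθ − μsinθ).
sinθ + μcosθ = 0.1488 + 0.365×0.9889 = 0.5098; cosθ − μsinθ = 0.9889 − 0.365×0.1488 = 0.9345.
v² = 217 × 10.0 × 0.5098/0.9345 = 1184 m²/s², so v = 34.41 m/s.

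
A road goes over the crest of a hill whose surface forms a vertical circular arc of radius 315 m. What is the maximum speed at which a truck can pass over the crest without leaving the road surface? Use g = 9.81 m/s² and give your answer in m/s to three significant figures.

55.6 m/s

At the crest the centre of the circle is below the truck, so the net downward (centripetal) force is mg − N = mv²/r.
The truck leaves the road when N → 0, giving v_max = √(g r) = √(9.81 × 315) = 55.59 m/s.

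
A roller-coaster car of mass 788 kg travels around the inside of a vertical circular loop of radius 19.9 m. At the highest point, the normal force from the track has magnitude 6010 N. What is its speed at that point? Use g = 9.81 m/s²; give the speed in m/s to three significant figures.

At the top, N + mg = mv²/r, so v = √(r(N/m + g)) = √(19.9 × (6010/788 + 9.81)) = √(19.9 × 17.44) = √347.0 = 18.63 m/s.

18.6 m/s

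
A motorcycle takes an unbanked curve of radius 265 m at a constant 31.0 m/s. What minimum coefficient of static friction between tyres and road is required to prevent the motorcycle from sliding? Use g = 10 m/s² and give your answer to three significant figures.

Friction provides the centripetal force: μ_s m g = m v²/r, so μ_s = v²/(g r) = (31.00)²/(10.0 × 265) = 961.0/2650 = 0.3626.

0.363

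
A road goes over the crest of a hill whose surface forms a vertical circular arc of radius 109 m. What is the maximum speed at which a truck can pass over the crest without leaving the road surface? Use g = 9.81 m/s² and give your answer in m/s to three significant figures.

At the crest the centre of the circle is below the truck, so the net downward (centripetal) force is mg − N = mv²/r.
The truck leaves the road when N → 0, giving v_max = √(g r) = √(9.81 × 109) = 32.70 m/s.

32.7 m/s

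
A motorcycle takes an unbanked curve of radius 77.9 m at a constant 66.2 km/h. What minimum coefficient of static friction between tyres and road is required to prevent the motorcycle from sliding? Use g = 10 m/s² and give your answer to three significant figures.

v = 66.2/3.6 = 18.39 m/s.
Friction provides the centripetal force: μ_s m g = m v²/r, so μ_s = v²/(g r) = (18.39)²/(10.0 × 77.9) = 338.2/779.0 = 0.4341.

0.434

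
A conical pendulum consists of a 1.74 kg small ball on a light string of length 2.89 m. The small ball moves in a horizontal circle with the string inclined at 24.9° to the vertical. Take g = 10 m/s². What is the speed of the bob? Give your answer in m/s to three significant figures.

The radius of the circle is r = L sinθ = 2.89 × sin 24.9° = 1.217 m.
Horizontally T sinθ = mv²/r and vertically T cosθ = mg, so tanθ = v²/(rg).
v = √(r g tanθ) = √(1.217 × 10.0 × 0.4642) = √5.648 = 2.377 m/s.

2.38 m/s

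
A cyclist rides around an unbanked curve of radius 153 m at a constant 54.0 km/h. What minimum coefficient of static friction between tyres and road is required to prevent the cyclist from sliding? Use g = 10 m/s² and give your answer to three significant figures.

0.147

v = 54.0/3.6 = 15.00 m/s.
Friction provides the centripetal force: μ_s m g = m v²/r, so μ_s = v²/(g r) = (15.00)²/(10.0 × 153) = 225.0/1530 = 0.1471.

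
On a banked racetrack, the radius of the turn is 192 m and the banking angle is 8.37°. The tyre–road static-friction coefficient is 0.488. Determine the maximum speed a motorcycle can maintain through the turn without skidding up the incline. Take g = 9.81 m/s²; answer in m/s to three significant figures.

35.9 m/s

At the maximum speed, friction acts down the slope at its limiting value f = μN. Radially (horizontal, toward centre): N sinθ + μN cosθ = mv²/r. Vertically: N cosθ − μN sinθ = mg.
Dividing: v² = r g (sinθ + μcosθ)/(cosθ − μsinθ).
sinθ + μcosθ = 0.1456 + 0.488×0.9893 = 0.6284; cosθ − μsinθ = 0.9893 − 0.488×0.1456 = 0.9183.
v² = 192 × 9.81 × 0.6284/0.9183 = 1289 m²/s², so v = 35.90 m/s.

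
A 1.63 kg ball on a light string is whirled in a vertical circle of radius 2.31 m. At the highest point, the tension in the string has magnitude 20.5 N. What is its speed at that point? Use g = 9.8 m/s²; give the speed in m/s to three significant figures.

7.19 m/s

At the top, T + mg = mv²/r, so v = √(r(T/m + g)) = √(2.31 × (20.5/1.63 + 9.8)) = √(2.31 × 22.38) = √51.69 = 7.190 m/s.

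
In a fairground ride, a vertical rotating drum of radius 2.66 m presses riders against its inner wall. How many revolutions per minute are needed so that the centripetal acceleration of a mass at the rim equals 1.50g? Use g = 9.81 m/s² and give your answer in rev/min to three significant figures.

22.5 rev/min

Require ω²r = 1.50g, so ω = √(1.50 × 9.81/2.66) = 2.352 rad/s.
In rev/min: ω × 60/(2π) = 2.352 × 60/(2π) = 22.46 rev/min.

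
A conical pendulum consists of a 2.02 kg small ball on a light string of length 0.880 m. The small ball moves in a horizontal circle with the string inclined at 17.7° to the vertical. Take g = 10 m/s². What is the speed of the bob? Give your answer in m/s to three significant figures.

0.924 m/s

The radius of the circle is r = L sinθ = 0.880 × sin 17.7° = 0.2675 m.
Horizontally T sinθ = mv²/r and vertically T cosθ = mg, so tanθ = v²/(rg).
v = √(r g tanθ) = √(0.2675 × 10.0 × 0.3191) = √0.8539 = 0.9240 m/s.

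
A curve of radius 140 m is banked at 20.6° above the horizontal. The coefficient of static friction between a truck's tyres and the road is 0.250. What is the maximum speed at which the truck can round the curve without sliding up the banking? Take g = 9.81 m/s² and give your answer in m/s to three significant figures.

At the maximum speed, friction acts down the slope at its limiting value f = μN. Radially (horizontal, toward centre): N sinθ + μN cosθ = mv²/r. Vertically: N cosθ − μN sinθ = mg.
Dividing: v² = r g (sinθ + μcosθ)/(cosθ − μsinθ).
sinθ + μcosθ = 0.3518 + 0.250×0.9361 = 0.5859; cosθ − μsinθ = 0.9361 − 0.250×0.3518 = 0.8481.
v² = 140 × 9.81 × 0.5859/0.8481 = 948.7 m²/s², so v = 30.80 m/s.

30.8 m/s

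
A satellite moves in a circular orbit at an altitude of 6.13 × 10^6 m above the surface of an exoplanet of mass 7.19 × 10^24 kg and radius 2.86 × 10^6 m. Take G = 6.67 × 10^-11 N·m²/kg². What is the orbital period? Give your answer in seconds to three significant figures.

7730 s

r = R + h = 2.86 × 10^6 + 6.13 × 10^6 = 8.990 × 10^6 m. Gravity provides the centripetal force: G M m / r² = m v² / r ⇒ v = √(GM/r) = 7304 m/s.
T = 2πr/v = 2π × 8.990 × 10^6 / 7304 = 7734 s.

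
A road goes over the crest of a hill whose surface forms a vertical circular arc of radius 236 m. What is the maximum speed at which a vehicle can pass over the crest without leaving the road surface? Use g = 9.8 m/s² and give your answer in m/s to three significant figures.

48.1 m/s

At the crest the centre of the circle is below the vehicle, so the net downward (centripetal) force is mg − N = mv²/r.
The vehicle leaves the road when N → 0, giving v_max = √(g r) = √(9.8 × 236) = 48.09 m/s.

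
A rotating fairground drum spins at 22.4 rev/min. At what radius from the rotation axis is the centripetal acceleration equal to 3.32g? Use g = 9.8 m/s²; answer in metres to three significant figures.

5.91 m

ω = 22.4 rev/min × 2π/60 = 2.346 rad/s.
a_c = ω²r = 3.32g ⇒ r = 3.32 × 9.8 / (2.346)² = 32.54/5.502 = 5.913 m.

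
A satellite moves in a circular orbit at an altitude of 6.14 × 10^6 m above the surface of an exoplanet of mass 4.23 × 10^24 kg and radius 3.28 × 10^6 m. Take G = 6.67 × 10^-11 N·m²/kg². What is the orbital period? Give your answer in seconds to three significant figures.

10800 s

r = R + h = 3.28 × 10^6 + 6.14 × 10^6 = 9.420 × 10^6 m. Gravity provides the centripetal force: G M m / r² = m v² / r ⇒ v = √(GM/r) = 5473 m/s.
T = 2πr/v = 2π × 9.420 × 10^6 / 5473 = 10810 s.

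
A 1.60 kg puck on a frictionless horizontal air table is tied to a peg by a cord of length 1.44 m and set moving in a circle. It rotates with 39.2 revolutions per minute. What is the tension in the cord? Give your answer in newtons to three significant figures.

38.8 N

ω = 39.2 rev/min × 2π/60 = 4.105 rad/s, so v = ωr = 4.105 × 1.44 = 5.911 m/s.
The tension is the only horizontal force, so it supplies the full centripetal force: T = m v²/r = 1.60 × (5.911)²/1.44 = 1.60 × 34.94/1.44 = 38.83 N.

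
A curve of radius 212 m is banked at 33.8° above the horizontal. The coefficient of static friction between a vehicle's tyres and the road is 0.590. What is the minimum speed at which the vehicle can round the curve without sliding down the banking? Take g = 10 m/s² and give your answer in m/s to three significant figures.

11.0 m/s

At the minimum speed, friction acts up the slope at its limiting value f = μN. Radially (horizontal, toward centre): N sinθ − μN cosθ = mv²/r. Vertically: N cosθ + μN sinθ = mg.
Dividing: v² = r g (sinθ − μcosθ)/(cosθ + μsinθ).
sinθ − μcosθ = 0.5563 − 0.590×0.8310 = 0.06601; cosθ + μsinθ = 0.8310 + 0.590×0.5563 = 1.159.
v² = 212 × 10.0 × 0.06601/1.159 = 120.7 m²/s², so v = 10.99 m/s.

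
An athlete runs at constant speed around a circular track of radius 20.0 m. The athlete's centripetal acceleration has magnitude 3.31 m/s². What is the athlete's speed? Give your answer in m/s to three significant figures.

8.14 m/s

a_c = v²/r ⇒ v = √(a_c · r) = √(3.31 × 20.0) = √66.20 = 8.136 m/s.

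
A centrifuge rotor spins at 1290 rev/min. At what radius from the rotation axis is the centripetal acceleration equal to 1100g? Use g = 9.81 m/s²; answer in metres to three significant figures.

ω = 1290 rev/min × 2π/60 = 135.1 rad/s.
a_c = ω²r = 1100g ⇒ r = 1100 × 9.81 / (135.1)² = 10790/18250 = 0.5913 m.

0.591 m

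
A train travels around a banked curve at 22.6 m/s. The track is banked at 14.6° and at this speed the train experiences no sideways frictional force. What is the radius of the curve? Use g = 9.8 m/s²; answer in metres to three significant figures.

200 m

Frictionless banking: tanθ = v²/(rg), so r = v²/(g tanθ).
r = (22.6)²/(9.8 × tan 14.6°) = 510.8/(9.8 × 0.2605) = 510.8/2.553 = 200.1 m.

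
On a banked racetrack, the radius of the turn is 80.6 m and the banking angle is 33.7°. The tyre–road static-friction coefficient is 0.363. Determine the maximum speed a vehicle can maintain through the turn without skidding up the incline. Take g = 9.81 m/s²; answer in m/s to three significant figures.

32.8 m/s

At the maximum speed, friction acts down the slope at its limiting value f = μN. Radially (horizontal, toward centre): N sinθ + μN cosθ = mv²/r. Vertically: N cosθ − μN sinθ = mg.
Dividing: v² = r g (sinθ + μcosθ)/(cosθ − μsinθ).
sinθ + μcosθ = 0.5548 + 0.363×0.8320 = 0.8568; cosθ − μsinθ = 0.8320 − 0.363×0.5548 = 0.6305.
v² = 80.6 × 9.81 × 0.8568/0.6305 = 1074 m²/s², so v = 32.78 m/s.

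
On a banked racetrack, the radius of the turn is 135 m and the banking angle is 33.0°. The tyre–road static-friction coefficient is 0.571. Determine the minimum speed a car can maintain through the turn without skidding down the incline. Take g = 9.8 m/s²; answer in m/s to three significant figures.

At the minimum speed, friction acts up the slope at its limiting value f = μN. Radially (horizontal, toward centre): N sinθ − μN cosθ = mv²/r. Vertically: N cosθ + μN sinθ = mg.
Dividing: v² = r g (sinθ − μcosθ)/(cosθ + μsinθ).
sinθ − μcosθ = 0.5446 − 0.571×0.8387 = 0.06576; cosθ + μsinθ = 0.8387 + 0.571×0.5446 = 1.150.
v² = 135 × 9.8 × 0.06576/1.150 = 75.67 m²/s², so v = 8.699 m/s.

8.70 m/s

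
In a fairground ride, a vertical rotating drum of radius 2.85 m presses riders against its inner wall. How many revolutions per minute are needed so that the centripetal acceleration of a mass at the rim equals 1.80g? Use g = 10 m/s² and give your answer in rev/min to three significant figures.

Require ω²r = 1.80g, so ω = √(1.80 × 10.0/2.85) = 2.513 rad/s.
In rev/min: ω × 60/(2π) = 2.513 × 60/(2π) = 24.00 rev/min.

24.0 rev/min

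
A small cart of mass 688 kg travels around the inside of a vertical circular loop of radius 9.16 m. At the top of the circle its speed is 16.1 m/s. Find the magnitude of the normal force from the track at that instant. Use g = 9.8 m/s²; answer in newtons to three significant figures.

At the top, both N and the weight mg point inward (toward the centre), so N + mg = mv²/r.
N = m(v²/r − g) = 688 × ((16.1)²/9.16 − 9.8) = 688 × (28.30 − 9.8) = 688 × 18.50 = 12730 N.

12700 N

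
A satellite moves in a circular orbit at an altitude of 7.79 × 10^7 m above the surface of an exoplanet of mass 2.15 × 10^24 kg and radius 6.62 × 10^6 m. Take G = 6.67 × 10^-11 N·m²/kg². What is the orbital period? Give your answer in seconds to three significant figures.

r = R + h = 6.62 × 10^6 + 7.79 × 10^7 = 8.452 × 10^7 m. Gravity provides the centripetal force: G M m / r² = m v² / r ⇒ v = √(GM/r) = 1303 m/s.
T = 2πr/v = 2π × 8.452 × 10^7 / 1303 = 407700 s.

408000 s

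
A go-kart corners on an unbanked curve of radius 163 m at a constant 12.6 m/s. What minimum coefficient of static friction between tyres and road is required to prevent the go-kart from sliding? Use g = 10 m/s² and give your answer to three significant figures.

Friction provides the centripetal force: μ_s m g = m v²/r, so μ_s = v²/(g r) = (12.60)²/(10.0 × 163) = 158.8/1630 = 0.09740.

0.0974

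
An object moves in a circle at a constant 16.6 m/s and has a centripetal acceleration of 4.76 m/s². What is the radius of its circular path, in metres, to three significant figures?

a_c = v²/r ⇒ r = v²/a_c = (16.6)²/4.76 = 275.6/4.76 = 57.89 m.

57.9 m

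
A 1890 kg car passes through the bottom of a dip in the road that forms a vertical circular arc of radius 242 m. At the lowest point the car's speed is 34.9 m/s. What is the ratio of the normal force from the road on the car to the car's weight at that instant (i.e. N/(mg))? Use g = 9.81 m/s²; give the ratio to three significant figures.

1.51

At the bottom, N − mg = mv²/r, so N = m(v²/r + g) and N/(mg) = v²/(rg) + 1 = (34.9)²/(242 × 9.81) + 1 = 0.5131 + 1 = 1.513.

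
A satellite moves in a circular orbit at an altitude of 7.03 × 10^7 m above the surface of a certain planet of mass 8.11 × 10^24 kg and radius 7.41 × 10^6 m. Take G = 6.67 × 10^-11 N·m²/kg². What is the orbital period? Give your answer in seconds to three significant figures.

r = R + h = 7.41 × 10^6 + 7.03 × 10^7 = 7.771 × 10^7 m. Gravity provides the centripetal force: G M m / r² = m v² / r ⇒ v = √(GM/r) = 2638 m/s.
T = 2πr/v = 2π × 7.771 × 10^7 / 2638 = 185100 s.

185000 s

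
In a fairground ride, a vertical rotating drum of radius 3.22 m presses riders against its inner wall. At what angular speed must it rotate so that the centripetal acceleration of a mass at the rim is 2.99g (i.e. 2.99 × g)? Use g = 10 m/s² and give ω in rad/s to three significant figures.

3.05 rad/s

Centripetal acceleration a_c = ω²r. Setting ω²r = 2.99g:
ω = √(2.99g / r) = √(2.99 × 10.0 / 3.22) = √9.286 = 3.047 rad/s.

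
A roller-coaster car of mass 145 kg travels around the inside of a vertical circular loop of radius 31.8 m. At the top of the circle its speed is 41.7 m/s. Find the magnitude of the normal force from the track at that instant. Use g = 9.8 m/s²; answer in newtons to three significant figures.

At the top, both N and the weight mg point inward (toward the centre), so N + mg = mv²/r.
N = m(v²/r − g) = 145 × ((41.7)²/31.8 − 9.8) = 145 × (54.68 − 9.8) = 145 × 44.88 = 6508 N.

6510 N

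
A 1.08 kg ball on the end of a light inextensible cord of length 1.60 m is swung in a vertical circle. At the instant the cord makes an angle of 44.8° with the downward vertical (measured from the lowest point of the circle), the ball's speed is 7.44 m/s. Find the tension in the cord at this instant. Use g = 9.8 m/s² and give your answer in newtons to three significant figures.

44.9 N

Take the radial direction toward the centre of the circle as positive. The component of the weight along the string toward the centre is −mg cos φ (φ measured from the bottom), so Newton's second law along the string gives T − mg cos φ = m v²/r.
cos 44.8° = 0.7096, so T = m(v²/r + g cos φ) = 1.08 × ((7.44)²/1.60 + 9.8 × 0.7096) = 1.08 × (34.60 + (6.954)) = 1.08 × 41.55 = 44.87 N.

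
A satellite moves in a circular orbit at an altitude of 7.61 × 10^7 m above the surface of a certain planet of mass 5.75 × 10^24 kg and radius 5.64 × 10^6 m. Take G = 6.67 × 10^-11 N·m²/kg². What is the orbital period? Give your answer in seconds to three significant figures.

r = R + h = 5.64 × 10^6 + 7.61 × 10^7 = 8.174 × 10^7 m. Gravity provides the centripetal force: G M m / r² = m v² / r ⇒ v = √(GM/r) = 2166 m/s.
T = 2πr/v = 2π × 8.174 × 10^7 / 2166 = 237100 s.

237000 s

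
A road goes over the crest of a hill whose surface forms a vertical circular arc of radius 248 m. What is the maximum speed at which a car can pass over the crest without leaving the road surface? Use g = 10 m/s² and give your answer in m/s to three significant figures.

At the crest the centre of the circle is below the car, so the net downward (centripetal) force is mg − N = mv²/r.
The car leaves the road when N → 0, giving v_max = √(g r) = √(10.0 × 248) = 49.80 m/s.

49.8 m/s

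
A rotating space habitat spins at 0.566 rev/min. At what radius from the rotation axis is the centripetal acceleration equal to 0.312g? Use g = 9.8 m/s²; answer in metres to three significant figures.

870 m

ω = 0.566 rev/min × 2π/60 = 0.05927 rad/s.
a_c = ω²r = 0.312g ⇒ r = 0.312 × 9.8 / (0.05927)² = 3.058/0.003513 = 870.3 m.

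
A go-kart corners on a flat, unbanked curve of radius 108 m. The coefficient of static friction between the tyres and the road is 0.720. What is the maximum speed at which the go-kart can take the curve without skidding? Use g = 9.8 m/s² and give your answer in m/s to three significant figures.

The only inward force on a level bend is static friction, so at the limit f_s = μ_s N = μ_s m g = m v²/r.
Mass cancels: v_max = √(μ_s g r) = √(0.720 × 9.8 × 108) = √762.0 = 27.61 m/s.

27.6 m/s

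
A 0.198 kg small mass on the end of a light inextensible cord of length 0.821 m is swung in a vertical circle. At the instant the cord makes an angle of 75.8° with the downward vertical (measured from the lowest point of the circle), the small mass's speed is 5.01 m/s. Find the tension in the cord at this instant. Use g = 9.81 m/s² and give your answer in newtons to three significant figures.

6.53 N

Take the radial direction toward the centre of the circle as positive. The component of the weight along the string toward the centre is −mg cos φ (φ measured from the bottom), so Newton's second law along the string gives T − mg cos φ = m v²/r.
cos 75.8° = 0.2453, so T = m(v²/r + g cos φ) = 0.198 × ((5.01)²/0.821 + 9.81 × 0.2453) = 0.198 × (30.57 + (2.406)) = 0.198 × 32.98 = 6.530 N.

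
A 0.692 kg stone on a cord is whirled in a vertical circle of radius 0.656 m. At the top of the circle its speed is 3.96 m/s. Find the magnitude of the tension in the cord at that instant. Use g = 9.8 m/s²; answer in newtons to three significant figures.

At the top, both T and the weight mg point inward (toward the centre), so T + mg = mv²/r.
T = m(v²/r − g) = 0.692 × ((3.96)²/0.656 − 9.8) = 0.692 × (23.90 − 9.8) = 0.692 × 14.10 = 9.761 N.

9.76 N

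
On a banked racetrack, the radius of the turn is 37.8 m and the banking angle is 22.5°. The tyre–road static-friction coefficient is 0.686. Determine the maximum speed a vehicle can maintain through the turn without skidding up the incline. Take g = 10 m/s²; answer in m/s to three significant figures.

24.1 m/s

At the maximum speed, friction acts down the slope at its limiting value f = μN. Radially (horizontal, toward centre): N sinθ + μN cosθ = mv²/r. Vertically: N cosθ − μN sinθ = mg.
Dividing: v² = r g (sinθ + μcosθ)/(cosθ − μsinθ).
sinθ + μcosθ = 0.3827 + 0.686×0.9239 = 1.016; cosθ − μsinθ = 0.9239 − 0.686×0.3827 = 0.6614.
v² = 37.8 × 10.0 × 1.016/0.6614 = 581.0 m²/s², so v = 24.10 m/s.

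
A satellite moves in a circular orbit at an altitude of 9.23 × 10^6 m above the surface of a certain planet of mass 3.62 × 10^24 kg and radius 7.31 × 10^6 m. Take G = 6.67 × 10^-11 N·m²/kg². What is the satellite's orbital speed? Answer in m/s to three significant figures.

Orbital radius r = R + h = 7.31 × 10^6 + 9.23 × 10^6 = 1.654 × 10^7 m.
Gravity supplies the centripetal force: G M m / r² = m v² / r, so v = √(GM/r).
v = √(6.67 × 10^-11 × 3.62 × 10^24 / 1.654 × 10^7) = √(1.460 × 10^7) = 3821 m/s.

3820 m/s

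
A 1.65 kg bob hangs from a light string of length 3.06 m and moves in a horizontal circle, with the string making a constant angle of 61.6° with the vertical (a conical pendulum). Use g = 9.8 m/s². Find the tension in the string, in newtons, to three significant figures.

Vertically the bob has no acceleration, so T cosθ = mg.
T = mg/cosθ = 1.65 × 9.8 / cos 61.6° = 16.17/0.4756 = 34.00 N.

34.0 N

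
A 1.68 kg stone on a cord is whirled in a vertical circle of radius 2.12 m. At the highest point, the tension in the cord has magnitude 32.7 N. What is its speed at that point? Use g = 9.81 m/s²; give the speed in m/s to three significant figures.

7.88 m/s

At the top, T + mg = mv²/r, so v = √(r(T/m + g)) = √(2.12 × (32.7/1.68 + 9.81)) = √(2.12 × 29.27) = √62.06 = 7.878 m/s.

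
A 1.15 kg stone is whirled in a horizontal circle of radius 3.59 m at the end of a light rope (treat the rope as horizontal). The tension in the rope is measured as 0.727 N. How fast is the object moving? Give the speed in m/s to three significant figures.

1.51 m/s

T = m v²/r ⇒ v = √(T r / m) = √(0.727 × 3.59 / 1.15) = √2.270 = 1.506 m/s.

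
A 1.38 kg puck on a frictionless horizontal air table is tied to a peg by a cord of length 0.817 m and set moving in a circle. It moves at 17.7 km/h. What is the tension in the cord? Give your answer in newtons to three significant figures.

40.8 N

v = 17.7 km/h = 17.7/3.6 = 4.917 m/s.
The tension is the only horizontal force, so it supplies the full centripetal force: T = m v²/r = 1.38 × (4.917)²/0.817 = 1.38 × 24.17/0.817 = 40.83 N.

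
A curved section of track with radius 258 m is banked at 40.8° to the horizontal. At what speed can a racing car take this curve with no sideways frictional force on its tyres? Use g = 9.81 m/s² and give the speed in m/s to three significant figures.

46.7 m/s

On a frictionless banked curve, N sinθ = mv²/r and N cosθ = mg, so tanθ = v²/(rg).
v = √(r g tanθ) = √(258 × 9.81 × tan 40.8°) = √(258 × 9.81 × 0.8632) = √2185 = 46.74 m/s.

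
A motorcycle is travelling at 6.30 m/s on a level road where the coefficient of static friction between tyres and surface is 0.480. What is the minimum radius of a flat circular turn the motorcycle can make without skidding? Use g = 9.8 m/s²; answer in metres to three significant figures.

8.44 m

At the limit, μ_s m g = m v²/r, so r_min = v²/(μ_s g) = (6.30)²/(0.480 × 9.8) = 39.69/4.704 = 8.438 m.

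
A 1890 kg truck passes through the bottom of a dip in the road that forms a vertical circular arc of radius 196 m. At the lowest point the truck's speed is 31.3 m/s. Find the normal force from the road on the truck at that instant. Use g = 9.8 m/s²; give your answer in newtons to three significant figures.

At the lowest point, N points up (toward the centre) and the weight mg points down (away from the centre), so the net inward force is N − mg = mv²/r.
N = m(v²/r + g) = 1890 × ((31.3)²/196 + 9.8) = 1890 × (4.998 + 9.8) = 1890 × 14.80 = 27970 N.

28000 N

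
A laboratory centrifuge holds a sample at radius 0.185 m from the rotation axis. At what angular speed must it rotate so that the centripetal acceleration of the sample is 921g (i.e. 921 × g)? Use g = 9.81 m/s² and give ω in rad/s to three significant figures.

Centripetal acceleration a_c = ω²r. Setting ω²r = 921g:
ω = √(921g / r) = √(921 × 9.81 / 0.185) = √48840 = 221.0 rad/s.

221 rad/s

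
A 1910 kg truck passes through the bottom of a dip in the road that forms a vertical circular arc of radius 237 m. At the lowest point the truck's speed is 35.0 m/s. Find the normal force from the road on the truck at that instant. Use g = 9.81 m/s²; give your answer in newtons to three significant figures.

28600 N

At the lowest point, N points up (toward the centre) and the weight mg points down (away from the centre), so the net inward force is N − mg = mv²/r.
N = m(v²/r + g) = 1910 × ((35.0)²/237 + 9.81) = 1910 × (5.169 + 9.81) = 1910 × 14.98 = 28610 N.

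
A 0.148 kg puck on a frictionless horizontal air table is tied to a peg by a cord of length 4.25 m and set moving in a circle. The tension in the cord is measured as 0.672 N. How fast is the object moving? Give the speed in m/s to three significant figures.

4.39 m/s

T = m v²/r ⇒ v = √(T r / m) = √(0.672 × 4.25 / 0.148) = √19.30 = 4.393 m/s.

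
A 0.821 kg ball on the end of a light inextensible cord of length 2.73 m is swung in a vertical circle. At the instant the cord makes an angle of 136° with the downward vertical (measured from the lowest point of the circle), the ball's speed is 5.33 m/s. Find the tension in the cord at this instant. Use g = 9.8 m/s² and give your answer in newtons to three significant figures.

2.76 N

Take the radial direction toward the centre of the circle as positive. The component of the weight along the string toward the centre is −mg cos φ (φ measured from the bottom), so Newton's second law along the string gives T − mg cos φ = m v²/r.
cos 136° = -0.7193, so T = m(v²/r + g cos φ) = 0.821 × ((5.33)²/2.73 + 9.8 × -0.7193) = 0.821 × (10.41 + (-7.050)) = 0.821 × 3.357 = 2.756 N.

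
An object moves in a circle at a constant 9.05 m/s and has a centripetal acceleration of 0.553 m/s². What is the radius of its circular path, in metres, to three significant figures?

a_c = v²/r ⇒ r = v²/a_c = (9.05)²/0.553 = 81.90/0.553 = 148.1 m.

148 m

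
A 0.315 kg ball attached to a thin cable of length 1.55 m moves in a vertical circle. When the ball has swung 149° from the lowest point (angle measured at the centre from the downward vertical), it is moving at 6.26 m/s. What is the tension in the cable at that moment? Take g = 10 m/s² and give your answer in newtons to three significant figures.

5.26 N

Take the radial direction toward the centre of the circle as positive. The component of the weight along the string toward the centre is −mg cos φ (φ measured from the bottom), so Newton's second law along the string gives T − mg cos φ = m v²/r.
cos 149° = -0.8572, so T = m(v²/r + g cos φ) = 0.315 × ((6.26)²/1.55 + 10.0 × -0.8572) = 0.315 × (25.28 + (-8.572)) = 0.315 × 16.71 = 5.264 N.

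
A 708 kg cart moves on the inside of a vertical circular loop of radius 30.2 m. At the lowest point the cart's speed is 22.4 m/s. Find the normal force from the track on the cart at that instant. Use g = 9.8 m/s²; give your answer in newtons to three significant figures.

18700 N

At the lowest point, N points up (toward the centre) and the weight mg points down (away from the centre), so the net inward force is N − mg = mv²/r.
N = m(v²/r + g) = 708 × ((22.4)²/30.2 + 9.8) = 708 × (16.61 + 9.8) = 708 × 26.41 = 18700 N.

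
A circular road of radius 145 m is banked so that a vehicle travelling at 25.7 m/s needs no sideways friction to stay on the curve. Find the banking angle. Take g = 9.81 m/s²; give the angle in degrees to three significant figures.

24.9°

For a frictionless banked turn: horizontally N sinθ = mv²/r and vertically N cosθ = mg.
Dividing: tanθ = v²/(r g) = (25.7)²/(145 × 9.81) = 660.5/1422 = 0.4643.
θ = arctan(0.4643) = 24.91°.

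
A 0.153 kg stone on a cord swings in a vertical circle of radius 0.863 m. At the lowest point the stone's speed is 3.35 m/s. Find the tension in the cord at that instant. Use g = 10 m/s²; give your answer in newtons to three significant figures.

3.52 N

At the lowest point, T points up (toward the centre) and the weight mg points down (away from the centre), so the net inward force is T − mg = mv²/r.
T = m(v²/r + g) = 0.153 × ((3.35)²/0.863 + 10.0) = 0.153 × (13.00 + 10.0) = 0.153 × 23.00 = 3.520 N.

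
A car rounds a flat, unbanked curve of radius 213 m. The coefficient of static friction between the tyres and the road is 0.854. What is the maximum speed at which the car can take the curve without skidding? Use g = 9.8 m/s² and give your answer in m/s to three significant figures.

42.2 m/s

On a flat curve, static friction is the only horizontal force, so it must supply the full centripetal force: μ_s m g = m v²/r.
Mass cancels: v_max = √(μ_s g r) = √(0.854 × 9.8 × 213) = √1783 = 42.22 m/s.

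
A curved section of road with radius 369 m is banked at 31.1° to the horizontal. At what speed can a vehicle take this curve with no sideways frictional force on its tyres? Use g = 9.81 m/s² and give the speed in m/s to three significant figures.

On a frictionless banked curve, N sinθ = mv²/r and N cosθ = mg, so tanθ = v²/(rg).
v = √(r g tanθ) = √(369 × 9.81 × tan 31.1°) = √(369 × 9.81 × 0.6032) = √2184 = 46.73 m/s.

46.7 m/s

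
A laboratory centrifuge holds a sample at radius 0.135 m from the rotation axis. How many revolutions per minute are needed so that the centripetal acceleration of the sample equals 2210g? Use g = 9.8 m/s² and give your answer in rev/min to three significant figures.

Require ω²r = 2210g, so ω = √(2210 × 9.8/0.135) = 400.5 rad/s.
In rev/min: ω × 60/(2π) = 400.5 × 60/(2π) = 3825 rev/min.

3820 rev/min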